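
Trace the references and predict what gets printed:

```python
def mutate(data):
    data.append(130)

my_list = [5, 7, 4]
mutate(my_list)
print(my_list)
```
[5, 7, 4, 130]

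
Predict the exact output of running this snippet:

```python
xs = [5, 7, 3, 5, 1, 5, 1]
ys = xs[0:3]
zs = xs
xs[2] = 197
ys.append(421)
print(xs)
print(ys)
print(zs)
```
[5, 7, 197, 5, 1, 5, 1]
[5, 7, 3, 421]
[5, 7, 197, 5, 1, 5, 1]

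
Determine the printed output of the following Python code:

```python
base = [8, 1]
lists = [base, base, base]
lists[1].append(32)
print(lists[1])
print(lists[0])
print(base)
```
[8, 1, 32]
[8, 1, 32]
[8, 1, 32]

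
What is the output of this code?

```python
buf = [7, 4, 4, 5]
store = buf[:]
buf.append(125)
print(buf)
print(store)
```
[7, 4, 4, 5, 125]
[7, 4, 4, 5]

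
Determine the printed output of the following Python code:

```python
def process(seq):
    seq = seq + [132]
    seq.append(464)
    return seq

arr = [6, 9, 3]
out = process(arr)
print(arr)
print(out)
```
[6, 9, 3]
[6, 9, 3, 132, 464]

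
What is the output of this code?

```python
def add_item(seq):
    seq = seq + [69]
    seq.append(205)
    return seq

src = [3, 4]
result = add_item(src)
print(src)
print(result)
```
[3, 4]
[3, 4, 69, 205]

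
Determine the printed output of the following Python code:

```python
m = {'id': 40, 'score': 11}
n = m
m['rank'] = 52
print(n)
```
{'id': 40, 'score': 11, 'rank': 52}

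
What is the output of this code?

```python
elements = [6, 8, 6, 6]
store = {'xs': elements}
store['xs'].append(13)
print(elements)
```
[6, 8, 6, 6, 13]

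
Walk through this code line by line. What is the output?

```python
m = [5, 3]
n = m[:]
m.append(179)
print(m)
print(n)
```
[5, 3, 179]
[5, 3]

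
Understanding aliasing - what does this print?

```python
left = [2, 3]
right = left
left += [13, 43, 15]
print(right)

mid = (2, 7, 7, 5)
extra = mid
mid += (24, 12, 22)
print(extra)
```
[2, 3, 13, 43, 15]
(2, 7, 7, 5)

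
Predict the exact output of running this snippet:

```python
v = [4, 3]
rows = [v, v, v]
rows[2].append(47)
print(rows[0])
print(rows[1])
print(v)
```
[4, 3, 47]
[4, 3, 47]
[4, 3, 47]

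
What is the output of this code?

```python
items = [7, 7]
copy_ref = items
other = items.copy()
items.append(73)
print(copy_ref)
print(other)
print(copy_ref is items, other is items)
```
[7, 7, 73]
[7, 7]
True False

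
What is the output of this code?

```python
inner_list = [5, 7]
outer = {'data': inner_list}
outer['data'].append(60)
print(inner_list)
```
[5, 7, 60]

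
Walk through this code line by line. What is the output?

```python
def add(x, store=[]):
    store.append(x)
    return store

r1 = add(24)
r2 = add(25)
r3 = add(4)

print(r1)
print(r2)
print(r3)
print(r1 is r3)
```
[24, 25, 4]
[24, 25, 4]
[24, 25, 4]
True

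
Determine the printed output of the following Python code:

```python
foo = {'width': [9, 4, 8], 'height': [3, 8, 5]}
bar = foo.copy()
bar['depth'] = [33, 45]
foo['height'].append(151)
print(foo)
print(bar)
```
{'width': [9, 4, 8], 'height': [3, 8, 5, 151]}
{'width': [9, 4, 8], 'height': [3, 8, 5, 151], 'depth': [33, 45]}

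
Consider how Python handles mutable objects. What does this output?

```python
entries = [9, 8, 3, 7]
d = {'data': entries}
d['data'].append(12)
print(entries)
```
[9, 8, 3, 7, 12]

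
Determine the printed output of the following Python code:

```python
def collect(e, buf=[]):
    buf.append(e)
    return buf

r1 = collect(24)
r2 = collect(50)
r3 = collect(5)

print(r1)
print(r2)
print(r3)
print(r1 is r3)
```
[24, 50, 5]
[24, 50, 5]
[24, 50, 5]
True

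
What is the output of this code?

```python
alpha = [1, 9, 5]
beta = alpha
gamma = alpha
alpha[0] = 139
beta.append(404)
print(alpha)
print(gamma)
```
[139, 9, 5, 404]
[139, 9, 5, 404]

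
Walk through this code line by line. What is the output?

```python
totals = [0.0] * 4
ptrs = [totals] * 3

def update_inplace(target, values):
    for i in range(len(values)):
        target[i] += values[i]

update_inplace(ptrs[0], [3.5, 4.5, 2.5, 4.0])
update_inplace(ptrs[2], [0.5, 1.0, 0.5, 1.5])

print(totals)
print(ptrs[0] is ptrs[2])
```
[4.0, 5.5, 3.0, 5.5]
True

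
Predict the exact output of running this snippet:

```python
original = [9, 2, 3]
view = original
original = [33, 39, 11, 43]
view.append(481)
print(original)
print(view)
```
[33, 39, 11, 43]
[9, 2, 3, 481]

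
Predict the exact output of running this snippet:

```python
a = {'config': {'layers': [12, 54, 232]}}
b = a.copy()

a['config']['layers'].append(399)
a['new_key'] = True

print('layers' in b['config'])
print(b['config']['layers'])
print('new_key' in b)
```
True
[12, 54, 232, 399]
False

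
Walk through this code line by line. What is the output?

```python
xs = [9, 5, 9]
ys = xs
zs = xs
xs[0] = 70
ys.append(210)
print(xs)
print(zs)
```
[70, 5, 9, 210]
[70, 5, 9, 210]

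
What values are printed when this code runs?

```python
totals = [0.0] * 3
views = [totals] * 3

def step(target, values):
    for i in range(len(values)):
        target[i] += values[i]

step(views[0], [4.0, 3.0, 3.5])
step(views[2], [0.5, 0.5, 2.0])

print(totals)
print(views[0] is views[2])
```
[4.5, 3.5, 5.5]
True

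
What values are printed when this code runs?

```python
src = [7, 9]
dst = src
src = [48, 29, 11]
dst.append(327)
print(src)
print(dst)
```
[48, 29, 11]
[7, 9, 327]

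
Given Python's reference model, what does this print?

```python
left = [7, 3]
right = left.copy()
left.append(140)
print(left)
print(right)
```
[7, 3, 140]
[7, 3]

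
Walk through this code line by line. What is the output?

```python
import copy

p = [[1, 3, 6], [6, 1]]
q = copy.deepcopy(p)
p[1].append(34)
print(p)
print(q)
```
[[1, 3, 6], [6, 1, 34]]
[[1, 3, 6], [6, 1]]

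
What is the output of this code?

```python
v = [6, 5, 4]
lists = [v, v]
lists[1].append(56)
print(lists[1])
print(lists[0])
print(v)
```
[6, 5, 4, 56]
[6, 5, 4, 56]
[6, 5, 4, 56]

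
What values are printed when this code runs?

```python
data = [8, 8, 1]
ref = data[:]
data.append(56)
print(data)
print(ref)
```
[8, 8, 1, 56]
[8, 8, 1]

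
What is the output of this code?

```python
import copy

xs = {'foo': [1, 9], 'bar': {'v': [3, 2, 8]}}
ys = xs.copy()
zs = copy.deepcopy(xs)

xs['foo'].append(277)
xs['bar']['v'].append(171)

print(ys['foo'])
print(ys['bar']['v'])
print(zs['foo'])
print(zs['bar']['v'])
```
[1, 9, 277]
[3, 2, 8, 171]
[1, 9]
[3, 2, 8]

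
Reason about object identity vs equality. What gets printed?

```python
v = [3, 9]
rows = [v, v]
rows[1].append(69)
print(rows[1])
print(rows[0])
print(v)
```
[3, 9, 69]
[3, 9, 69]
[3, 9, 69]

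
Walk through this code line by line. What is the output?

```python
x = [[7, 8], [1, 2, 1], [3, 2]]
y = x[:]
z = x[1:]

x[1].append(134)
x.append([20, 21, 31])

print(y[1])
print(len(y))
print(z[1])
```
[1, 2, 1, 134]
3
[3, 2]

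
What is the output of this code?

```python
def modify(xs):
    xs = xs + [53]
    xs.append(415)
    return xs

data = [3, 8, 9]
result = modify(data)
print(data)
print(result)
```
[3, 8, 9]
[3, 8, 9, 53, 415]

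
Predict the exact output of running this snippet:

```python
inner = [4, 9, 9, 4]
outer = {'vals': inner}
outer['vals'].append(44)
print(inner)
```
[4, 9, 9, 4, 44]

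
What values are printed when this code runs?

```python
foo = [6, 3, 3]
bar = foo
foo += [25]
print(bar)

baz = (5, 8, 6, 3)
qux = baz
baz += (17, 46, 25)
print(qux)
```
[6, 3, 3, 25]
(5, 8, 6, 3)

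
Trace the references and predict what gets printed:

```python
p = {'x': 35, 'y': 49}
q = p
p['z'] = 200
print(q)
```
{'x': 35, 'y': 49, 'z': 200}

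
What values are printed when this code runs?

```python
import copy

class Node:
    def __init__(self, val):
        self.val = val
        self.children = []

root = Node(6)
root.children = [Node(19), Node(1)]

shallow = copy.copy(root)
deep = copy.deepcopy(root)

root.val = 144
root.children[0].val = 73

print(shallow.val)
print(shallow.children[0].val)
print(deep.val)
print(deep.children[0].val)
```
6
73
6
19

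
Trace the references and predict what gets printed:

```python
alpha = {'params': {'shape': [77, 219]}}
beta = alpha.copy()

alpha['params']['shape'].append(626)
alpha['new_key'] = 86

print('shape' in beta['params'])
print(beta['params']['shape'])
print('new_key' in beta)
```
True
[77, 219, 626]
False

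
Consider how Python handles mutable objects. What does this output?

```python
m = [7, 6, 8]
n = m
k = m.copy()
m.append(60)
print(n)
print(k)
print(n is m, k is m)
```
[7, 6, 8, 60]
[7, 6, 8]
True False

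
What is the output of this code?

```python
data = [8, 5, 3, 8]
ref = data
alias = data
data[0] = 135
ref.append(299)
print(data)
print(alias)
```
[135, 5, 3, 8, 299]
[135, 5, 3, 8, 299]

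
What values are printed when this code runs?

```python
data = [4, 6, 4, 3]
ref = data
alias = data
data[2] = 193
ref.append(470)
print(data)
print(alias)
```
[4, 6, 193, 3, 470]
[4, 6, 193, 3, 470]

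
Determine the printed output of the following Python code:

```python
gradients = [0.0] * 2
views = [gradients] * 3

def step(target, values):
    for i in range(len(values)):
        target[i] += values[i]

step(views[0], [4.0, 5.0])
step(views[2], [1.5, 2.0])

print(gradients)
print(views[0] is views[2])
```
[5.5, 7.0]
True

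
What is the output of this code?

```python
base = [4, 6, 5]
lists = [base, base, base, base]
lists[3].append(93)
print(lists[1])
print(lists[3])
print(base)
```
[4, 6, 5, 93]
[4, 6, 5, 93]
[4, 6, 5, 93]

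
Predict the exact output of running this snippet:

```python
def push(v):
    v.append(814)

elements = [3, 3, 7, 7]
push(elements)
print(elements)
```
[3, 3, 7, 7, 814]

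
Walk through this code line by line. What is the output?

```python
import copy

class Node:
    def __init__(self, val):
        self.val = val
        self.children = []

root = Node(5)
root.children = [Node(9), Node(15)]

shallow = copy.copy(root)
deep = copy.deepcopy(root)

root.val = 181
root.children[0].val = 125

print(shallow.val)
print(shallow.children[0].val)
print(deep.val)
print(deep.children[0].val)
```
5
125
5
9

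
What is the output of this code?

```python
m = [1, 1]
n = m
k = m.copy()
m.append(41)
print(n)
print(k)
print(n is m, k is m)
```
[1, 1, 41]
[1, 1]
True False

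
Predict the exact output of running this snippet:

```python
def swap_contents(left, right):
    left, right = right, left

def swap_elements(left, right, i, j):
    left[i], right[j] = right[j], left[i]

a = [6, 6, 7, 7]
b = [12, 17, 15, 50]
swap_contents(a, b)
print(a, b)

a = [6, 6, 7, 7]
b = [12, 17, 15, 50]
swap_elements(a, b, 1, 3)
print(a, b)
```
[6, 6, 7, 7] [12, 17, 15, 50]
[6, 50, 7, 7] [12, 17, 15, 6]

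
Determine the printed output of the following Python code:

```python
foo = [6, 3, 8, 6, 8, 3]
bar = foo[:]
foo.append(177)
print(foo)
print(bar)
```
[6, 3, 8, 6, 8, 3, 177]
[6, 3, 8, 6, 8, 3]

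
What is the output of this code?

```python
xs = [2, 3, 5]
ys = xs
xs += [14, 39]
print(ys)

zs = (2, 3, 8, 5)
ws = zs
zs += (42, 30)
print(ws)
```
[2, 3, 5, 14, 39]
(2, 3, 8, 5)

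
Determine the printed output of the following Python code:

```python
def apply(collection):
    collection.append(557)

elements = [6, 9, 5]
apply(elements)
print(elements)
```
[6, 9, 5, 557]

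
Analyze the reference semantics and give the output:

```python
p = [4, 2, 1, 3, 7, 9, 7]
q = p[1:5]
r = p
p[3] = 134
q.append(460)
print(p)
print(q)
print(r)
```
[4, 2, 1, 134, 7, 9, 7]
[2, 1, 3, 7, 460]
[4, 2, 1, 134, 7, 9, 7]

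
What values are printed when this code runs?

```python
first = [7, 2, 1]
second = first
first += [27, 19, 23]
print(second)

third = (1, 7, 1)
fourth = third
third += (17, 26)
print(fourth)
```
[7, 2, 1, 27, 19, 23]
(1, 7, 1)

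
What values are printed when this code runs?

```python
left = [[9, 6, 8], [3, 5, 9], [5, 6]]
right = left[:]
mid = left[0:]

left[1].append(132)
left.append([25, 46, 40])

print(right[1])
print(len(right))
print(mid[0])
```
[3, 5, 9, 132]
3
[9, 6, 8]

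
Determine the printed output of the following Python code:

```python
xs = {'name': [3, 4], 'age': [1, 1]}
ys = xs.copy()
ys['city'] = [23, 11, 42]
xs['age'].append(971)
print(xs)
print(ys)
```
{'name': [3, 4], 'age': [1, 1, 971]}
{'name': [3, 4], 'age': [1, 1, 971], 'city': [23, 11, 42]}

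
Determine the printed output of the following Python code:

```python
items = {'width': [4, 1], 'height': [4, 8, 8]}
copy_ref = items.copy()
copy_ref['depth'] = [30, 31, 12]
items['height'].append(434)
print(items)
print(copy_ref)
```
{'width': [4, 1], 'height': [4, 8, 8, 434]}
{'width': [4, 1], 'height': [4, 8, 8, 434], 'depth': [30, 31, 12]}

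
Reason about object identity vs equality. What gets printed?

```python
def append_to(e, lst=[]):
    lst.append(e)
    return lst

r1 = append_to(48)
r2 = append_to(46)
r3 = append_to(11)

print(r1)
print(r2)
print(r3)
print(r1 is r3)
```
[48, 46, 11]
[48, 46, 11]
[48, 46, 11]
True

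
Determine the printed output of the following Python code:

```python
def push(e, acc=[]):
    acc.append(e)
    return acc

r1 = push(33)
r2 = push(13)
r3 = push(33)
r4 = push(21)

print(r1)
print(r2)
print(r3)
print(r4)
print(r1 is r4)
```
[33, 13, 33, 21]
[33, 13, 33, 21]
[33, 13, 33, 21]
[33, 13, 33, 21]
True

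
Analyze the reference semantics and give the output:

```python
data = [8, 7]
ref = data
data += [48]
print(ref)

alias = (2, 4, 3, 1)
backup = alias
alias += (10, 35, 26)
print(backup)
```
[8, 7, 48]
(2, 4, 3, 1)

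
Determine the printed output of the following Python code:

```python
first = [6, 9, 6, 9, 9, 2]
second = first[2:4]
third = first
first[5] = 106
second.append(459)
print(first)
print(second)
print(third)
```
[6, 9, 6, 9, 9, 106]
[6, 9, 459]
[6, 9, 6, 9, 9, 106]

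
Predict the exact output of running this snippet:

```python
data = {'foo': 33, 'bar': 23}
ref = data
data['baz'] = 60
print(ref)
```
{'foo': 33, 'bar': 23, 'baz': 60}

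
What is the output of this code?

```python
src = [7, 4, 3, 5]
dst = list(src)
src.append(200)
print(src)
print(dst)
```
[7, 4, 3, 5, 200]
[7, 4, 3, 5]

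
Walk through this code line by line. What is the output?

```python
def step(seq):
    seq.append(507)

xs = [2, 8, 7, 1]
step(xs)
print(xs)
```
[2, 8, 7, 1, 507]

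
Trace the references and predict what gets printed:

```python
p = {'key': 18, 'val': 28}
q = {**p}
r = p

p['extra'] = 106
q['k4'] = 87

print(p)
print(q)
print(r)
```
{'key': 18, 'val': 28, 'extra': 106}
{'key': 18, 'val': 28, 'k4': 87}
{'key': 18, 'val': 28, 'extra': 106}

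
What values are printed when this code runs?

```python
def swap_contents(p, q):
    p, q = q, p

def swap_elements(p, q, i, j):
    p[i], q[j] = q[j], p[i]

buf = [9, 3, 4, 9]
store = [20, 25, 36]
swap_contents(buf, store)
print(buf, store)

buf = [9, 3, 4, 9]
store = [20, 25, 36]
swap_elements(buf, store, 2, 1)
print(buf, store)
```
[9, 3, 4, 9] [20, 25, 36]
[9, 3, 25, 9] [20, 4, 36]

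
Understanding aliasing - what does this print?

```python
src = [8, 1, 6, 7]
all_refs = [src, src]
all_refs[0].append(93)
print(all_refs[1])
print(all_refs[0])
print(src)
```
[8, 1, 6, 7, 93]
[8, 1, 6, 7, 93]
[8, 1, 6, 7, 93]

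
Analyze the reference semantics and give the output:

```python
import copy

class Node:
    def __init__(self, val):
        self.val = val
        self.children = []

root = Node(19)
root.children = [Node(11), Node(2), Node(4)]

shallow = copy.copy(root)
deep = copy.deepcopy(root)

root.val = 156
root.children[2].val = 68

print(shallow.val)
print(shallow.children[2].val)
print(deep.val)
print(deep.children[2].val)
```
19
68
19
4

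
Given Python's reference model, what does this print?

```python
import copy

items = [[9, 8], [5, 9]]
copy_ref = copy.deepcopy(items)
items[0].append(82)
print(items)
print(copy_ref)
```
[[9, 8, 82], [5, 9]]
[[9, 8], [5, 9]]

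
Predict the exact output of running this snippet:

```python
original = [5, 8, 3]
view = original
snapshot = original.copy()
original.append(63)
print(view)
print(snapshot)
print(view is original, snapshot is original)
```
[5, 8, 3, 63]
[5, 8, 3]
True False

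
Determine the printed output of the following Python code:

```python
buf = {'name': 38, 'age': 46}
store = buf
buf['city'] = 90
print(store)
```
{'name': 38, 'age': 46, 'city': 90}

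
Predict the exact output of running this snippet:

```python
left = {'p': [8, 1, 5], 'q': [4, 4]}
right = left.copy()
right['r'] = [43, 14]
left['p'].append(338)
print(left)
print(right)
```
{'p': [8, 1, 5, 338], 'q': [4, 4]}
{'p': [8, 1, 5, 338], 'q': [4, 4], 'r': [43, 14]}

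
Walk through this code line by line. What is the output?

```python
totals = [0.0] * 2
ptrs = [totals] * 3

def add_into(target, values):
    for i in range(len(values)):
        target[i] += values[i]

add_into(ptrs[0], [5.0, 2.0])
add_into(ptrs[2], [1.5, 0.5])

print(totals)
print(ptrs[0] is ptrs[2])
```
[6.5, 2.5]
True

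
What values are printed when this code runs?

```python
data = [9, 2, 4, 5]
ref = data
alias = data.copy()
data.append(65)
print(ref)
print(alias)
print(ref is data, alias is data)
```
[9, 2, 4, 5, 65]
[9, 2, 4, 5]
True False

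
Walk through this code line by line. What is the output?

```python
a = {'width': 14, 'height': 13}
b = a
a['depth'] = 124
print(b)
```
{'width': 14, 'height': 13, 'depth': 124}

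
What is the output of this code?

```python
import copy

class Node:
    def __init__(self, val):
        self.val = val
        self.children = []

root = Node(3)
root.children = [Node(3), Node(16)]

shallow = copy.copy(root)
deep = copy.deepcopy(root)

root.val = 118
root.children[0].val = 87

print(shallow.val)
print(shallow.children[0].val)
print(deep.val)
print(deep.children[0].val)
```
3
87
3
3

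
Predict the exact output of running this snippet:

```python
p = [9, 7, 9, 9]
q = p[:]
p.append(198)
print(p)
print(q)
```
[9, 7, 9, 9, 198]
[9, 7, 9, 9]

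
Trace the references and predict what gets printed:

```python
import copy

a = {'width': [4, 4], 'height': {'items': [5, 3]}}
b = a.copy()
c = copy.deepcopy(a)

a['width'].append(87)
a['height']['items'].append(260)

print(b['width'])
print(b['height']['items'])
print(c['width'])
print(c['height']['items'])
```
[4, 4, 87]
[5, 3, 260]
[4, 4]
[5, 3]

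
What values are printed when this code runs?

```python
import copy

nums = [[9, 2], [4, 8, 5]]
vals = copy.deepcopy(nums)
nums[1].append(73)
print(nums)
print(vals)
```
[[9, 2], [4, 8, 5, 73]]
[[9, 2], [4, 8, 5]]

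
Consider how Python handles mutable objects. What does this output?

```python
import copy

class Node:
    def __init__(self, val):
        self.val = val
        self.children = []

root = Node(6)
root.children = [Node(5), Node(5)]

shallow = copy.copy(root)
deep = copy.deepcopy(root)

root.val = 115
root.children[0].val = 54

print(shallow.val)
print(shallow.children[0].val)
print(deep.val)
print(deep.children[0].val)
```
6
54
6
5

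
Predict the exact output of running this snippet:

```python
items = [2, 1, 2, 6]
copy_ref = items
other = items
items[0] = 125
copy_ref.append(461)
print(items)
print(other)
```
[125, 1, 2, 6, 461]
[125, 1, 2, 6, 461]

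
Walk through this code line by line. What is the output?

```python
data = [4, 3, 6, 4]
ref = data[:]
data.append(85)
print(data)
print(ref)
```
[4, 3, 6, 4, 85]
[4, 3, 6, 4]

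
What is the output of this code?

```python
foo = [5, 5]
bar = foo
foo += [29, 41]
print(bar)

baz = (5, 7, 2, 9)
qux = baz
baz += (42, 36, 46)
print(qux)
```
[5, 5, 29, 41]
(5, 7, 2, 9)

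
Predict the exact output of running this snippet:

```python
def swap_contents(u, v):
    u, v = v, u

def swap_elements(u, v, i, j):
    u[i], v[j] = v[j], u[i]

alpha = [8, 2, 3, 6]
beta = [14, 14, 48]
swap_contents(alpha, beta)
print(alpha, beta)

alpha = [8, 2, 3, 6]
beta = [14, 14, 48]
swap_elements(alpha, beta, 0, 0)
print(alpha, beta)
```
[8, 2, 3, 6] [14, 14, 48]
[14, 2, 3, 6] [8, 14, 48]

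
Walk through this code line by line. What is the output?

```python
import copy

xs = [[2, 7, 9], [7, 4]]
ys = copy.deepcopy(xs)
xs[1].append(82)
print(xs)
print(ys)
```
[[2, 7, 9], [7, 4, 82]]
[[2, 7, 9], [7, 4]]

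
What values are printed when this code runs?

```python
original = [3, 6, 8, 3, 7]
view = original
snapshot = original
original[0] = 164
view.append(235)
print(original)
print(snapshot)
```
[164, 6, 8, 3, 7, 235]
[164, 6, 8, 3, 7, 235]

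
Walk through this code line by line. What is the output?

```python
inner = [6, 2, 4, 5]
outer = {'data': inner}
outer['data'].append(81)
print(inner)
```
[6, 2, 4, 5, 81]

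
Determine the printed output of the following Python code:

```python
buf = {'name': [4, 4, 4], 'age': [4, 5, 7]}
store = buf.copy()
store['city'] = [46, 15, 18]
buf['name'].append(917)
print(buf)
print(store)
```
{'name': [4, 4, 4, 917], 'age': [4, 5, 7]}
{'name': [4, 4, 4, 917], 'age': [4, 5, 7], 'city': [46, 15, 18]}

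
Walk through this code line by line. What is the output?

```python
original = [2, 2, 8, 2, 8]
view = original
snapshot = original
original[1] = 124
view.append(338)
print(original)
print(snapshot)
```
[2, 124, 8, 2, 8, 338]
[2, 124, 8, 2, 8, 338]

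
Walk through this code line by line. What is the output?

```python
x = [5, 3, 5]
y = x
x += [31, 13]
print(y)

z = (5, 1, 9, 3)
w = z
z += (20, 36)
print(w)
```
[5, 3, 5, 31, 13]
(5, 1, 9, 3)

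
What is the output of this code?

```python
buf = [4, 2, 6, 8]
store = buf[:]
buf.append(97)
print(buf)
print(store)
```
[4, 2, 6, 8, 97]
[4, 2, 6, 8]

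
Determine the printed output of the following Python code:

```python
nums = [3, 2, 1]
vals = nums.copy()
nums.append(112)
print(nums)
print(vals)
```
[3, 2, 1, 112]
[3, 2, 1]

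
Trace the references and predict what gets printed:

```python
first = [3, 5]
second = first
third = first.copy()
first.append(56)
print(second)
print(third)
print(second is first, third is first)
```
[3, 5, 56]
[3, 5]
True False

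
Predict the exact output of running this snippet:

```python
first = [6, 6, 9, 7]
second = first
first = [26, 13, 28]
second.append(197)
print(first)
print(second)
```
[26, 13, 28]
[6, 6, 9, 7, 197]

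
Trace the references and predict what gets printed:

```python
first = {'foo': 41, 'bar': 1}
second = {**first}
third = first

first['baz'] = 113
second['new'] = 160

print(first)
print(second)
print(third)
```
{'foo': 41, 'bar': 1, 'baz': 113}
{'foo': 41, 'bar': 1, 'new': 160}
{'foo': 41, 'bar': 1, 'baz': 113}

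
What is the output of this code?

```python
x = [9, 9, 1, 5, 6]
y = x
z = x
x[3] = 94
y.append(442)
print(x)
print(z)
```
[9, 9, 1, 94, 6, 442]
[9, 9, 1, 94, 6, 442]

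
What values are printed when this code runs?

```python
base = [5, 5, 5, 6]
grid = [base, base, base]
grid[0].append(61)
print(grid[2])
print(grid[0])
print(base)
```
[5, 5, 5, 6, 61]
[5, 5, 5, 6, 61]
[5, 5, 5, 6, 61]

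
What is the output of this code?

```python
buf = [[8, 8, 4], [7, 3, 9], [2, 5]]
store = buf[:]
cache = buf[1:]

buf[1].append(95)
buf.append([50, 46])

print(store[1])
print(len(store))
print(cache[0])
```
[7, 3, 9, 95]
3
[7, 3, 9, 95]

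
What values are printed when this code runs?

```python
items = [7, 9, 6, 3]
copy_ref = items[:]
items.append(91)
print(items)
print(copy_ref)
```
[7, 9, 6, 3, 91]
[7, 9, 6, 3]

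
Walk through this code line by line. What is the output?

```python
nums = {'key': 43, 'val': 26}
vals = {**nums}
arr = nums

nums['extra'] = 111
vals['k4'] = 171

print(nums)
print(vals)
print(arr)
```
{'key': 43, 'val': 26, 'extra': 111}
{'key': 43, 'val': 26, 'k4': 171}
{'key': 43, 'val': 26, 'extra': 111}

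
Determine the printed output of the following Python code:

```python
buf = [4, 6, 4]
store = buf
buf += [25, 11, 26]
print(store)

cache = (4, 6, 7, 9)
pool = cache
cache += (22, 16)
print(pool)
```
[4, 6, 4, 25, 11, 26]
(4, 6, 7, 9)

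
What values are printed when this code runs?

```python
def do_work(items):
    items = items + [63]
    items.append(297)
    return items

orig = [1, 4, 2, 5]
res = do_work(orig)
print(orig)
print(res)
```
[1, 4, 2, 5]
[1, 4, 2, 5, 63, 297]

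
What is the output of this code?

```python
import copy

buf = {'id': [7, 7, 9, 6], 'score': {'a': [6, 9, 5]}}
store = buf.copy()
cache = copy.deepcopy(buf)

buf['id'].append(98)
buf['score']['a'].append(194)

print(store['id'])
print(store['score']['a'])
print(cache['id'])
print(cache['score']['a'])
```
[7, 7, 9, 6, 98]
[6, 9, 5, 194]
[7, 7, 9, 6]
[6, 9, 5]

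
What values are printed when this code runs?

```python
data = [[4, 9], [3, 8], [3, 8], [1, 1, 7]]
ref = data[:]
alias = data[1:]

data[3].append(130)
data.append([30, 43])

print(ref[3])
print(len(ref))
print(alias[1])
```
[1, 1, 7, 130]
4
[3, 8]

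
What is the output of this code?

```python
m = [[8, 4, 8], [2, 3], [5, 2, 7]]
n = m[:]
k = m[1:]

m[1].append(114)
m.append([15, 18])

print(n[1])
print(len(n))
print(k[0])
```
[2, 3, 114]
3
[2, 3, 114]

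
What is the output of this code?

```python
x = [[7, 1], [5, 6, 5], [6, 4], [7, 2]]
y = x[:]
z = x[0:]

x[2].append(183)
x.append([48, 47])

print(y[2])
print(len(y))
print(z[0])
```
[6, 4, 183]
4
[7, 1]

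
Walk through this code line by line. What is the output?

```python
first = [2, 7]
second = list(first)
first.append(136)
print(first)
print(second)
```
[2, 7, 136]
[2, 7]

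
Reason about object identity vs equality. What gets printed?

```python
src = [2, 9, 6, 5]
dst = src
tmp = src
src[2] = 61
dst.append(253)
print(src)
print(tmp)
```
[2, 9, 61, 5, 253]
[2, 9, 61, 5, 253]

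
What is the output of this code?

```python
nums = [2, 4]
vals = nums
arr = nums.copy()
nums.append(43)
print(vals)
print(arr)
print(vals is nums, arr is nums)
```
[2, 4, 43]
[2, 4]
True False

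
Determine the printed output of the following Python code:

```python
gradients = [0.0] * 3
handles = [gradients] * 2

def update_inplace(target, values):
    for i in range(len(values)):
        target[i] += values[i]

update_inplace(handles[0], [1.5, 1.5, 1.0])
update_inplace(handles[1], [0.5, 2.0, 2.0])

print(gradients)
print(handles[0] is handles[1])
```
[2.0, 3.5, 3.0]
True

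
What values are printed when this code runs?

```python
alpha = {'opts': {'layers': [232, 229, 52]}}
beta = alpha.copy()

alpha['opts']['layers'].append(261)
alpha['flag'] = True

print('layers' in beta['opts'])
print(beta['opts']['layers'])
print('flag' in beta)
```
True
[232, 229, 52, 261]
False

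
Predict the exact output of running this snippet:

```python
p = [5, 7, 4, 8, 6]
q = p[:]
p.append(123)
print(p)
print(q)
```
[5, 7, 4, 8, 6, 123]
[5, 7, 4, 8, 6]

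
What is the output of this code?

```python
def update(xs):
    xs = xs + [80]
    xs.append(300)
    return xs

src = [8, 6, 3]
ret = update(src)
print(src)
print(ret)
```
[8, 6, 3]
[8, 6, 3, 80, 300]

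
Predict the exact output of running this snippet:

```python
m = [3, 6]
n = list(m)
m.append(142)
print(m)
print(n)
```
[3, 6, 142]
[3, 6]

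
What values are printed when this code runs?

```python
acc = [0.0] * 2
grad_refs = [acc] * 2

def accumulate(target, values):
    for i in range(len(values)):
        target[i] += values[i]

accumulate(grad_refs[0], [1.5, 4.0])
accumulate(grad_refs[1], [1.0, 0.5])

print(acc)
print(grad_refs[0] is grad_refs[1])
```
[2.5, 4.5]
True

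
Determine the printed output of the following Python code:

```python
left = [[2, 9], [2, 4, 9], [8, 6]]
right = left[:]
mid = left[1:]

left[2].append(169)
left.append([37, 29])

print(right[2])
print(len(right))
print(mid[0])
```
[8, 6, 169]
3
[2, 4, 9]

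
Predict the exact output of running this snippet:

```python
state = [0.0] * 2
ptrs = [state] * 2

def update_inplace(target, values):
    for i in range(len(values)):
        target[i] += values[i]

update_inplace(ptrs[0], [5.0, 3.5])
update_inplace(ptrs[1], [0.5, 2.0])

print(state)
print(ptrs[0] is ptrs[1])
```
[5.5, 5.5]
True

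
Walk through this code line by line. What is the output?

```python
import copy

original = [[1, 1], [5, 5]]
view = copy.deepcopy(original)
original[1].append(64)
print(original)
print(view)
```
[[1, 1], [5, 5, 64]]
[[1, 1], [5, 5]]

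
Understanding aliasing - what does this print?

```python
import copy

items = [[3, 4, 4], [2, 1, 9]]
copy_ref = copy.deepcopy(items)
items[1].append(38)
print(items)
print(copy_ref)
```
[[3, 4, 4], [2, 1, 9, 38]]
[[3, 4, 4], [2, 1, 9]]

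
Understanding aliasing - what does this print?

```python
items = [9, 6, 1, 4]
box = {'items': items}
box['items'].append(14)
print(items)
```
[9, 6, 1, 4, 14]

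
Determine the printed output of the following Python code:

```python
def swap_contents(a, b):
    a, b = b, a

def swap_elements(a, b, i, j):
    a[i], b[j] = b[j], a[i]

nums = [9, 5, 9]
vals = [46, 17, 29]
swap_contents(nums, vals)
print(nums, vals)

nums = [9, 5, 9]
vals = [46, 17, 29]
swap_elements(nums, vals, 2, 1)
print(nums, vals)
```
[9, 5, 9] [46, 17, 29]
[9, 5, 17] [46, 9, 29]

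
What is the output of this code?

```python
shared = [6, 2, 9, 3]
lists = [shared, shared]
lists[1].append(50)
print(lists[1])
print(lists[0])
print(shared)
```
[6, 2, 9, 3, 50]
[6, 2, 9, 3, 50]
[6, 2, 9, 3, 50]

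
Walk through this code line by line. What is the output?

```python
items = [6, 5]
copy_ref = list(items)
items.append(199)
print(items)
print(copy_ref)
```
[6, 5, 199]
[6, 5]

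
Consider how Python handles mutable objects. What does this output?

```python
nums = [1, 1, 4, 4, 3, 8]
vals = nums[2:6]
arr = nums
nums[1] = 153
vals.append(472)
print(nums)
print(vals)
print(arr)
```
[1, 153, 4, 4, 3, 8]
[4, 4, 3, 8, 472]
[1, 153, 4, 4, 3, 8]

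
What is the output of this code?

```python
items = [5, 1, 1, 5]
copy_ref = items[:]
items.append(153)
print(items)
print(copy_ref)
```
[5, 1, 1, 5, 153]
[5, 1, 1, 5]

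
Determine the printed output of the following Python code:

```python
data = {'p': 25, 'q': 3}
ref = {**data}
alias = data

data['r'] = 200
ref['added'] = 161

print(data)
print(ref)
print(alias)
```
{'p': 25, 'q': 3, 'r': 200}
{'p': 25, 'q': 3, 'added': 161}
{'p': 25, 'q': 3, 'r': 200}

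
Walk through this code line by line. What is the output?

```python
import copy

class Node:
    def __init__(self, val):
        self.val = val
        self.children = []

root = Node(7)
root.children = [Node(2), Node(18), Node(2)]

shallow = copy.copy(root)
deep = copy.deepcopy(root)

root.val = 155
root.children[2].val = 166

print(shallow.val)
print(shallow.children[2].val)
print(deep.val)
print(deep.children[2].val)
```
7
166
7
2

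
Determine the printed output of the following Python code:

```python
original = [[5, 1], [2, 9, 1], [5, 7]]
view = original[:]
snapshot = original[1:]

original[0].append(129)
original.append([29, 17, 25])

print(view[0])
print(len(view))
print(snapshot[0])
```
[5, 1, 129]
3
[2, 9, 1]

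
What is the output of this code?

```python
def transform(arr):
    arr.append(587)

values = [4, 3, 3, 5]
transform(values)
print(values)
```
[4, 3, 3, 5, 587]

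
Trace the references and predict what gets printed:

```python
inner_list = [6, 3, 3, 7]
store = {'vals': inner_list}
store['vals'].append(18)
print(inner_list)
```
[6, 3, 3, 7, 18]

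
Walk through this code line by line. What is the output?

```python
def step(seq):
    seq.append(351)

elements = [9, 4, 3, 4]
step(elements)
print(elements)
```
[9, 4, 3, 4, 351]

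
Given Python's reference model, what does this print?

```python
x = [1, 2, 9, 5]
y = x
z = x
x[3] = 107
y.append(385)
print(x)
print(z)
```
[1, 2, 9, 107, 385]
[1, 2, 9, 107, 385]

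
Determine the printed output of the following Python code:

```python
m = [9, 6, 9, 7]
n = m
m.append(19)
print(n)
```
[9, 6, 9, 7, 19]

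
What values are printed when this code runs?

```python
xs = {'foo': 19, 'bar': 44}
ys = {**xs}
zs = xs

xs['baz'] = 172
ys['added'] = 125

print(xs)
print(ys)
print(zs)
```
{'foo': 19, 'bar': 44, 'baz': 172}
{'foo': 19, 'bar': 44, 'added': 125}
{'foo': 19, 'bar': 44, 'baz': 172}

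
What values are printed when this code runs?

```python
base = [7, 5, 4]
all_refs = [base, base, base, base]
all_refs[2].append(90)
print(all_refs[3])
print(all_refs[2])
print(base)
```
[7, 5, 4, 90]
[7, 5, 4, 90]
[7, 5, 4, 90]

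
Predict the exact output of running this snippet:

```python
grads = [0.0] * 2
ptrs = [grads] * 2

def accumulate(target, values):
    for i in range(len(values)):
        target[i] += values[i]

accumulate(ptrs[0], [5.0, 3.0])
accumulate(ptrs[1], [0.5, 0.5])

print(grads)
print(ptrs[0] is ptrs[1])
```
[5.5, 3.5]
True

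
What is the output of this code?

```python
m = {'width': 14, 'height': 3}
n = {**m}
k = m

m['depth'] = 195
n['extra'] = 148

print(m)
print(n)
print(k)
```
{'width': 14, 'height': 3, 'depth': 195}
{'width': 14, 'height': 3, 'extra': 148}
{'width': 14, 'height': 3, 'depth': 195}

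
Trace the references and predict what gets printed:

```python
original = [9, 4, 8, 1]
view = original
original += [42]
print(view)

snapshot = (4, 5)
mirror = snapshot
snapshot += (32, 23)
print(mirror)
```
[9, 4, 8, 1, 42]
(4, 5)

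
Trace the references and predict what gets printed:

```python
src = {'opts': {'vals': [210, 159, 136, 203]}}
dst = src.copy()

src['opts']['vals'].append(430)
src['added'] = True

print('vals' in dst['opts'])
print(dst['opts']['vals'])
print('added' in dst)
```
True
[210, 159, 136, 203, 430]
False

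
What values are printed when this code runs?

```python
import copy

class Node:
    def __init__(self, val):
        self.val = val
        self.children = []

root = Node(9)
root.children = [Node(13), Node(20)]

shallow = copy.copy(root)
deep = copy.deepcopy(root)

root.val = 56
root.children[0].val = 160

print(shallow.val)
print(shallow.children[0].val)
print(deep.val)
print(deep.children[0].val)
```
9
160
9
13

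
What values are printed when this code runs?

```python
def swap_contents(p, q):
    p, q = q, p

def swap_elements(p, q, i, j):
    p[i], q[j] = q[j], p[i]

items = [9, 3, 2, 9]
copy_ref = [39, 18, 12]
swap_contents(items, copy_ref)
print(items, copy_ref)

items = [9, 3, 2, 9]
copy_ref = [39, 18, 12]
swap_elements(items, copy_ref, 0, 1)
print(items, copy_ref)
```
[9, 3, 2, 9] [39, 18, 12]
[18, 3, 2, 9] [39, 9, 12]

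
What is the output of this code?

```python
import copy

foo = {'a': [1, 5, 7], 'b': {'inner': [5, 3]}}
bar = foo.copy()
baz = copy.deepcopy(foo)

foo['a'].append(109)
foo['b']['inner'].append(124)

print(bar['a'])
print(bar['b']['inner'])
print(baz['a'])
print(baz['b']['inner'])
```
[1, 5, 7, 109]
[5, 3, 124]
[1, 5, 7]
[5, 3]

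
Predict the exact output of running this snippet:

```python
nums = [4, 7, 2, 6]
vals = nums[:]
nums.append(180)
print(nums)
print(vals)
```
[4, 7, 2, 6, 180]
[4, 7, 2, 6]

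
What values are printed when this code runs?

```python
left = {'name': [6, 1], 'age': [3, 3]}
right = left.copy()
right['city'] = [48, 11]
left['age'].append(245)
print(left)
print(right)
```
{'name': [6, 1], 'age': [3, 3, 245]}
{'name': [6, 1], 'age': [3, 3, 245], 'city': [48, 11]}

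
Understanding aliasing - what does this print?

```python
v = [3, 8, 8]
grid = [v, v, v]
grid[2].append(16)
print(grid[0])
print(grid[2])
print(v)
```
[3, 8, 8, 16]
[3, 8, 8, 16]
[3, 8, 8, 16]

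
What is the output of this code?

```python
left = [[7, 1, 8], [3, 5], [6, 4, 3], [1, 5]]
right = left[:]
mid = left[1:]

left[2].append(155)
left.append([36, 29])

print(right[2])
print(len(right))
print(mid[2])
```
[6, 4, 3, 155]
4
[1, 5]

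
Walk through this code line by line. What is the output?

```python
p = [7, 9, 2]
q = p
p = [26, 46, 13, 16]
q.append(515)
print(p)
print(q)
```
[26, 46, 13, 16]
[7, 9, 2, 515]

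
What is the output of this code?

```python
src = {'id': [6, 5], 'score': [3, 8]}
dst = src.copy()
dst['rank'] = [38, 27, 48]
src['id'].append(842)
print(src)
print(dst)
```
{'id': [6, 5, 842], 'score': [3, 8]}
{'id': [6, 5, 842], 'score': [3, 8], 'rank': [38, 27, 48]}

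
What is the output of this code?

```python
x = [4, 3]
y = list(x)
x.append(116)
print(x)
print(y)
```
[4, 3, 116]
[4, 3]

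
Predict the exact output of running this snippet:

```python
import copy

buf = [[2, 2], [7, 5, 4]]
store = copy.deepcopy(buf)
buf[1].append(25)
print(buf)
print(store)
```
[[2, 2], [7, 5, 4, 25]]
[[2, 2], [7, 5, 4]]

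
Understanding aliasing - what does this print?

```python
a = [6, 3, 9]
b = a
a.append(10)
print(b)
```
[6, 3, 9, 10]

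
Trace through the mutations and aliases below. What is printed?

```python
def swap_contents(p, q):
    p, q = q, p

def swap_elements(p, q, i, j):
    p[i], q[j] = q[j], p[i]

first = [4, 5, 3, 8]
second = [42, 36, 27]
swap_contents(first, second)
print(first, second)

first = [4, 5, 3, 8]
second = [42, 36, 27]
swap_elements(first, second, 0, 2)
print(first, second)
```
[4, 5, 3, 8] [42, 36, 27]
[27, 5, 3, 8] [42, 36, 4]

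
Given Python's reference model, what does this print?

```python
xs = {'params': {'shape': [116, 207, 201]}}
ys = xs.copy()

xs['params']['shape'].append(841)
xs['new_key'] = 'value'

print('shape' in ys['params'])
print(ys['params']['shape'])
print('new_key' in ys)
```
True
[116, 207, 201, 841]
False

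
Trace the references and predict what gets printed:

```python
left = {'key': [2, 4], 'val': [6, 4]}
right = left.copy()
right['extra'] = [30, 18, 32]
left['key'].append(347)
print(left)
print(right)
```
{'key': [2, 4, 347], 'val': [6, 4]}
{'key': [2, 4, 347], 'val': [6, 4], 'extra': [30, 18, 32]}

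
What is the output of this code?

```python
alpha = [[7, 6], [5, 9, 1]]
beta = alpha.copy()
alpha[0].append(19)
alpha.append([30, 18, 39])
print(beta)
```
[[7, 6, 19], [5, 9, 1]]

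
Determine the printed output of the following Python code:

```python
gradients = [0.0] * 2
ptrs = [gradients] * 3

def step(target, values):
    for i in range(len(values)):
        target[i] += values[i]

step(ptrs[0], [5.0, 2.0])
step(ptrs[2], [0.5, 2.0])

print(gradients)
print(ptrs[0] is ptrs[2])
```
[5.5, 4.0]
True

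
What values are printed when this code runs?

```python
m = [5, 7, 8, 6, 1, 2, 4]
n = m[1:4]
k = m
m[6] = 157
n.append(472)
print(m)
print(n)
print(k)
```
[5, 7, 8, 6, 1, 2, 157]
[7, 8, 6, 472]
[5, 7, 8, 6, 1, 2, 157]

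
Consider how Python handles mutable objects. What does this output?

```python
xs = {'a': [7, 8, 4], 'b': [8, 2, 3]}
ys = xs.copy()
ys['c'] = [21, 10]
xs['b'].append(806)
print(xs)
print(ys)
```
{'a': [7, 8, 4], 'b': [8, 2, 3, 806]}
{'a': [7, 8, 4], 'b': [8, 2, 3, 806], 'c': [21, 10]}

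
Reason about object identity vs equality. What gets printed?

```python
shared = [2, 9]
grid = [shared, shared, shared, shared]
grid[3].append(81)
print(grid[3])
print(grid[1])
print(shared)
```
[2, 9, 81]
[2, 9, 81]
[2, 9, 81]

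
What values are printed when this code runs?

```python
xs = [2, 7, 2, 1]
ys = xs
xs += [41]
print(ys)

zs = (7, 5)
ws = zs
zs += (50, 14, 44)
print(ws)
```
[2, 7, 2, 1, 41]
(7, 5)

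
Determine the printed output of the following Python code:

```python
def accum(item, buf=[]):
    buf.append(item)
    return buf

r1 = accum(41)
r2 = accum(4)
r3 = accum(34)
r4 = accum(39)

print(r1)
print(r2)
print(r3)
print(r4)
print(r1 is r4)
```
[41, 4, 34, 39]
[41, 4, 34, 39]
[41, 4, 34, 39]
[41, 4, 34, 39]
True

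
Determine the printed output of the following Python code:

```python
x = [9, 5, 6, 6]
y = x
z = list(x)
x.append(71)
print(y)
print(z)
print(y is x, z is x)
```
[9, 5, 6, 6, 71]
[9, 5, 6, 6]
True False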